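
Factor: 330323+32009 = 362332=   2^2*90583^1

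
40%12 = 4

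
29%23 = 6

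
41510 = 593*70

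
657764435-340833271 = 316931164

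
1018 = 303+715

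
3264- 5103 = -1839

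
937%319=299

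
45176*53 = 2394328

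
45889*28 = 1284892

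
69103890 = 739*93510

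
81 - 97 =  - 16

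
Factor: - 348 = -2^2*3^1*29^1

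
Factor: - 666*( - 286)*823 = 156761748 = 2^2*3^2*11^1*13^1*37^1*823^1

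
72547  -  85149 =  - 12602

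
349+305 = 654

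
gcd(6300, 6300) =6300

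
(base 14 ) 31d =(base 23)13H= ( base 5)4430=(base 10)615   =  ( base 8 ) 1147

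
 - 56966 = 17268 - 74234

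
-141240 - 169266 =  - 310506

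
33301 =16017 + 17284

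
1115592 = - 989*(  -  1128 ) 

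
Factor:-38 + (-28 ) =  - 2^1*3^1*11^1 = -66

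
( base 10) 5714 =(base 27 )7mh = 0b1011001010010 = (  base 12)3382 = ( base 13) 27a7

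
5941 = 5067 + 874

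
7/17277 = 7/17277 = 0.00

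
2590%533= 458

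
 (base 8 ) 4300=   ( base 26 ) 384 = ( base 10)2240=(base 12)1368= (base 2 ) 100011000000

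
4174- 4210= - 36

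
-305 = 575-880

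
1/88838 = 1/88838 = 0.00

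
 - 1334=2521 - 3855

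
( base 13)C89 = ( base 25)3AG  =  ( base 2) 100001011101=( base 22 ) 497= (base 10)2141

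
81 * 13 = 1053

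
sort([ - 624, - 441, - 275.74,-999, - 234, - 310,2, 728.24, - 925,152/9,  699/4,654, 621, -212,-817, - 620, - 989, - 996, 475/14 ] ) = [-999,-996 ,  -  989, - 925,  -  817, - 624, - 620,-441, - 310, - 275.74, - 234, - 212,  2,152/9, 475/14, 699/4, 621, 654, 728.24 ]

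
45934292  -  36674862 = 9259430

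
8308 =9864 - 1556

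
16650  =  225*74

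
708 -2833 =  - 2125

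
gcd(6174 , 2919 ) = 21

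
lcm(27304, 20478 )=81912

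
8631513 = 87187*99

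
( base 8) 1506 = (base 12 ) 59A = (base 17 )2F5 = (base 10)838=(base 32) Q6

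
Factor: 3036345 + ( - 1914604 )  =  19^1* 43^1*1373^1 = 1121741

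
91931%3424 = 2907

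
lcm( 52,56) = 728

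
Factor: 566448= 2^4*3^1*11801^1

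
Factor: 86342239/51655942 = 2^( - 1)*13^ ( - 1) * 103^( -1 )*19289^( - 1)*86342239^1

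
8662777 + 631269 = 9294046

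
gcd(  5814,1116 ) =18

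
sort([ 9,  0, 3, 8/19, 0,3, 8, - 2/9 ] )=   [-2/9,0,0, 8/19, 3,3, 8 , 9 ]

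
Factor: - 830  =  -2^1*5^1*83^1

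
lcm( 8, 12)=24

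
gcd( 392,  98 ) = 98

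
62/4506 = 31/2253 = 0.01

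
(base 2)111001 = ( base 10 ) 57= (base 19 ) 30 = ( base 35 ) 1m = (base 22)2D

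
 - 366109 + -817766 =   -  1183875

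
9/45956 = 9/45956 =0.00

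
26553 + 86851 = 113404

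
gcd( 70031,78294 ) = 1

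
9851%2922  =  1085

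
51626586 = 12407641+39218945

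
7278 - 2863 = 4415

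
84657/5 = 16931 + 2/5 = 16931.40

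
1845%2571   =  1845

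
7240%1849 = 1693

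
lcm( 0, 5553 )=0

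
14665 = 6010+8655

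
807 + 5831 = 6638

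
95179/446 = 213  +  181/446= 213.41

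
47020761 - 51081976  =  -4061215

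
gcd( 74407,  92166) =1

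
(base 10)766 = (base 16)2fe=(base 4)23332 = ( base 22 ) 1ci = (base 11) 637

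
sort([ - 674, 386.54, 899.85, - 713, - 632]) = [ - 713,-674, - 632, 386.54, 899.85]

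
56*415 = 23240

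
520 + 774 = 1294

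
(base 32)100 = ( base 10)1024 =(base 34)U4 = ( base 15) 484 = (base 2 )10000000000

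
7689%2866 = 1957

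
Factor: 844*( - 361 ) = -304684 = -2^2*19^2*211^1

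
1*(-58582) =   -  58582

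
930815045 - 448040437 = 482774608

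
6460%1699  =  1363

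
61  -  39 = 22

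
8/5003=8/5003 =0.00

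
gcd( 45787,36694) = 7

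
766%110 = 106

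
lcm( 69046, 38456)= 3038024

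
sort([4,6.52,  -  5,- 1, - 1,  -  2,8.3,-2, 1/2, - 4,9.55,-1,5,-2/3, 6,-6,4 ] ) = [-6  ,-5, - 4,-2, - 2,-1, - 1, - 1, - 2/3, 1/2,4,4, 5,  6, 6.52,8.3,9.55]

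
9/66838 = 9/66838 = 0.00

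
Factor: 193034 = 2^1*96517^1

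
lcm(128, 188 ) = 6016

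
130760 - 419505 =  - 288745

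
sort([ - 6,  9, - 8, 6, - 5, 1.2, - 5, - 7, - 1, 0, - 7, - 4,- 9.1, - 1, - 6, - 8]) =[ - 9.1, - 8, - 8, - 7, - 7, - 6,-6, - 5, - 5, - 4, - 1, - 1 , 0,1.2, 6, 9]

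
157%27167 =157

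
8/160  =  1/20 = 0.05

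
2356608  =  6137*384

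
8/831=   8/831 =0.01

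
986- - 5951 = 6937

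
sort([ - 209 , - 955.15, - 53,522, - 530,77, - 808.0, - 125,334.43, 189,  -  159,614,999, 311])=[-955.15, - 808.0, - 530, -209,- 159 , - 125, - 53, 77,189, 311, 334.43,522, 614, 999] 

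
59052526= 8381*7046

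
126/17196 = 21/2866=0.01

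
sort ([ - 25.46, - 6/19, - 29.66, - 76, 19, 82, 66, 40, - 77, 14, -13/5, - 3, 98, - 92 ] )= [ - 92, - 77,-76, - 29.66, - 25.46, - 3, - 13/5, - 6/19, 14, 19,40,66, 82,98]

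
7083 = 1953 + 5130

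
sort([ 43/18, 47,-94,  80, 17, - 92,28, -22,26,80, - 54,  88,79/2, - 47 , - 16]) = [ - 94 , - 92, - 54, - 47 , -22, - 16,43/18,  17,26,28,79/2, 47, 80 , 80  ,  88]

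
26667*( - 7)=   -  186669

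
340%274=66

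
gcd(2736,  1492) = 4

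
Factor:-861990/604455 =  - 974/683 = - 2^1*487^1*683^(  -  1) 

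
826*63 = 52038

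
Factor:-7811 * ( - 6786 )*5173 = 274197172158 = 2^1*3^2*7^1 * 13^1*29^1* 73^1*107^1 *739^1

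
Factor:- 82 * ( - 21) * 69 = 2^1*3^2* 7^1*23^1 * 41^1 =118818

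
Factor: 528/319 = 48/29 = 2^4*3^1*29^( - 1 ) 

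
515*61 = 31415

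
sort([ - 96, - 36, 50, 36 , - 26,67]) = [ -96, - 36, - 26 , 36,50 , 67 ] 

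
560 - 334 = 226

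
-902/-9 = 100 + 2/9 = 100.22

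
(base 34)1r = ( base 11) 56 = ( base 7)115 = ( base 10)61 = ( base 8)75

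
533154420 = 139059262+394095158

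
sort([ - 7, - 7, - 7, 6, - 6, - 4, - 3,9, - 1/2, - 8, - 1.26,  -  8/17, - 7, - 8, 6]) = [ - 8, - 8, - 7, - 7, - 7 , - 7, - 6, - 4, - 3, - 1.26, - 1/2 , - 8/17, 6,6 , 9]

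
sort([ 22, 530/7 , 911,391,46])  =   [22, 46 , 530/7 , 391 , 911]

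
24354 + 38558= 62912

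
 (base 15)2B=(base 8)51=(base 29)1C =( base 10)41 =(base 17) 27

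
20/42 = 10/21 = 0.48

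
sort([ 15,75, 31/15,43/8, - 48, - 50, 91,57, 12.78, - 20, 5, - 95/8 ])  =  [-50, - 48, - 20, - 95/8, 31/15, 5, 43/8,12.78, 15,57, 75, 91 ] 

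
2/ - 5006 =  - 1/2503 = - 0.00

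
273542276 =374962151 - 101419875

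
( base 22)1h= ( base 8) 47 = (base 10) 39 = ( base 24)1f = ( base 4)213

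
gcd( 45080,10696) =56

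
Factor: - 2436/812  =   - 3 = - 3^1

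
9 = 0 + 9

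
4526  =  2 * 2263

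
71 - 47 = 24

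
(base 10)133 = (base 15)8D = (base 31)49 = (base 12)B1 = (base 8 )205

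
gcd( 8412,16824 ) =8412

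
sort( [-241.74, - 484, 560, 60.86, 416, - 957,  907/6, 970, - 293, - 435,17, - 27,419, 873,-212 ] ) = [-957, - 484,  -  435,-293,  -  241.74, - 212,  -  27, 17,  60.86,907/6, 416,  419, 560, 873,  970]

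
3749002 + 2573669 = 6322671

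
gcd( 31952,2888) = 8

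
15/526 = 15/526 = 0.03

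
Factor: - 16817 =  - 67^1 * 251^1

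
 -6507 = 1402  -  7909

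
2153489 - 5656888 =-3503399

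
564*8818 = 4973352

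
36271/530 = 36271/530   =  68.44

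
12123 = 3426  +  8697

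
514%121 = 30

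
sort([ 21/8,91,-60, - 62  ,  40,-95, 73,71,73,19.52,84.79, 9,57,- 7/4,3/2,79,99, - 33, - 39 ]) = [ - 95, - 62, - 60, - 39, - 33, - 7/4,3/2 , 21/8,9,19.52,40, 57, 71,  73,73, 79,84.79, 91,99]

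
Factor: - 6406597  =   - 353^1*18149^1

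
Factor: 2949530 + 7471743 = 10421273 = 1109^1 * 9397^1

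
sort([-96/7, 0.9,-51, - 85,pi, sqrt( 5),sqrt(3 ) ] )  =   [ - 85,-51,-96/7, 0.9, sqrt(3 ) , sqrt( 5 ), pi] 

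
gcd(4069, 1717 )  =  1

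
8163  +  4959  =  13122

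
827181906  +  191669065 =1018850971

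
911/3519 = 911/3519 = 0.26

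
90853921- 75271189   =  15582732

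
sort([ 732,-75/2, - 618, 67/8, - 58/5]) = [ - 618, - 75/2, - 58/5, 67/8, 732]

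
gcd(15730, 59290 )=1210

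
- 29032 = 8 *(-3629 )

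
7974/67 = 119+1/67 = 119.01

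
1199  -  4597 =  - 3398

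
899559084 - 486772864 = 412786220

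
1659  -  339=1320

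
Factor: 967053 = 3^1 * 322351^1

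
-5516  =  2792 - 8308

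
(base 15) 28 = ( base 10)38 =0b100110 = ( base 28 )1a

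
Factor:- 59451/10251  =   - 19817/3417 = - 3^( - 1 )*7^1*17^(-1)*19^1*67^(-1)*149^1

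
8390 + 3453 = 11843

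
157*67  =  10519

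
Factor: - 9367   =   - 17^1 * 19^1*29^1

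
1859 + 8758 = 10617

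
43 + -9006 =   -  8963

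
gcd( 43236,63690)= 6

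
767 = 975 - 208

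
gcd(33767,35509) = 1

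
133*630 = 83790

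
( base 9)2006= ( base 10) 1464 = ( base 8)2670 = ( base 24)2d0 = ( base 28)1O8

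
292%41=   5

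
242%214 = 28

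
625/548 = 625/548 = 1.14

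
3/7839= 1/2613 = 0.00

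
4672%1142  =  104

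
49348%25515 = 23833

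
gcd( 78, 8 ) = 2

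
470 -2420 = - 1950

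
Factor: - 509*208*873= - 92426256 = - 2^4  *3^2*13^1*97^1* 509^1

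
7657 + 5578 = 13235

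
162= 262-100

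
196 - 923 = -727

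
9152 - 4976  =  4176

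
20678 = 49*422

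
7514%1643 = 942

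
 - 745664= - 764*976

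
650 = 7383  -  6733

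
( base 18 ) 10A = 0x14e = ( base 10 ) 334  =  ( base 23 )EC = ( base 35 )9j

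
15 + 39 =54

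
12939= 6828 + 6111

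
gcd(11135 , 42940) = 5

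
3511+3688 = 7199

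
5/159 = 5/159 = 0.03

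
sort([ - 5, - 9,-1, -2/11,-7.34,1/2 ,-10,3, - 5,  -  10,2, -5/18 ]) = [ - 10, -10,-9,-7.34,-5, - 5,  -  1,  -  5/18, - 2/11,1/2,2 , 3]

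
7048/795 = 8 + 688/795 = 8.87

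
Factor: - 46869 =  - 3^1*17^1*919^1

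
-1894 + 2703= 809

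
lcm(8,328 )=328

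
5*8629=43145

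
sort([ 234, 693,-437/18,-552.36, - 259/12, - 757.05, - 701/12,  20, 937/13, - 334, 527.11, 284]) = [ - 757.05,-552.36, -334,-701/12,-437/18,-259/12,  20, 937/13, 234, 284 , 527.11,693] 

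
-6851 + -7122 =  - 13973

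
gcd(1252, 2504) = 1252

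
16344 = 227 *72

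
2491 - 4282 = -1791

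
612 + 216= 828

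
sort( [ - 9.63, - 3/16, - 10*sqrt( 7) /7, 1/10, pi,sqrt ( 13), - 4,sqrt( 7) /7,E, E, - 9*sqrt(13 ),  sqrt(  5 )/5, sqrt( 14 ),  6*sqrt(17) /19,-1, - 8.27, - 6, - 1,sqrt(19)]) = [ - 9*sqrt( 13 ), - 9.63, - 8.27, - 6,-4, - 10*sqrt( 7) /7, - 1, - 1, - 3/16, 1/10, sqrt (7) /7,sqrt( 5)/5,6 *sqrt(17) /19, E, E,pi, sqrt(13 ) , sqrt ( 14),sqrt(19)] 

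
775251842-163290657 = 611961185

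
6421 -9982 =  - 3561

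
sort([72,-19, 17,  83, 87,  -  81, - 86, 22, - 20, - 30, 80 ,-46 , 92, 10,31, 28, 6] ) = [  -  86, - 81, - 46,- 30, - 20, - 19, 6,10  ,  17, 22, 28, 31, 72,80, 83,87  ,  92] 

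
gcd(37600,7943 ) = 47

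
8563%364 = 191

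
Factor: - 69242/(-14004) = 2^(-1)*3^( - 2 )*89^1 = 89/18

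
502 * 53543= 26878586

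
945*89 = 84105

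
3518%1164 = 26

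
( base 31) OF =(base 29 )Q5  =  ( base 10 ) 759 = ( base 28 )r3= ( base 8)1367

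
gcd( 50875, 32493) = 1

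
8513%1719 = 1637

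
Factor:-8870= - 2^1*5^1 * 887^1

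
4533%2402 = 2131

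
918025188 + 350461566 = 1268486754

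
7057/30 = 7057/30 = 235.23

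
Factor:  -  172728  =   - 2^3*3^2*2399^1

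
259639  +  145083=404722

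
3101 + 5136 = 8237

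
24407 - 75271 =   -  50864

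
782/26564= 391/13282 = 0.03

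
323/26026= 323/26026 = 0.01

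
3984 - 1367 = 2617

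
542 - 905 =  - 363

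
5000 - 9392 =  - 4392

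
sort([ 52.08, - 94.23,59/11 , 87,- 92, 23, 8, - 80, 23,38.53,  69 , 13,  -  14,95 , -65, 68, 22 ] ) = [ - 94.23, - 92, - 80, - 65, - 14,59/11,8,13,22,23, 23,  38.53, 52.08,68,69, 87, 95]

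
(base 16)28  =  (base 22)1I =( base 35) 15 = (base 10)40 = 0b101000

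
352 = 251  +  101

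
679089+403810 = 1082899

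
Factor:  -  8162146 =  -2^1*4081073^1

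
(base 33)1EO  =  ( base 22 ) 35D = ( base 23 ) 2MB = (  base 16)627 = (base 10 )1575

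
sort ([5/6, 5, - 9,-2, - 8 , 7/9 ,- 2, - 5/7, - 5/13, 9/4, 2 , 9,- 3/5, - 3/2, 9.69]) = [ - 9, - 8 ,  -  2, -2, -3/2 , - 5/7, - 3/5, - 5/13, 7/9, 5/6,2, 9/4,5, 9, 9.69] 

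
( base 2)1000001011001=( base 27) 5K0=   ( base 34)3L3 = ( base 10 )4185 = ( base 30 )4JF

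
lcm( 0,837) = 0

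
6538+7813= 14351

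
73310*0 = 0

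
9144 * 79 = 722376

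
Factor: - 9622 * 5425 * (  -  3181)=166046132350=2^1*5^2*7^1*17^1*31^1*283^1*3181^1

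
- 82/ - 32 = 2 + 9/16  =  2.56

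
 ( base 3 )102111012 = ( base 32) 85n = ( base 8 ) 20267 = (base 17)1BGB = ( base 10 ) 8375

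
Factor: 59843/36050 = 83/50= 2^(-1 )*5^( - 2)*83^1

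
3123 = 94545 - 91422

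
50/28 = 25/14 = 1.79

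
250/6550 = 5/131 =0.04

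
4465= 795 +3670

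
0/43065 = 0 = 0.00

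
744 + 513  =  1257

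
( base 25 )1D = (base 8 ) 46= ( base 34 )14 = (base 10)38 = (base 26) 1c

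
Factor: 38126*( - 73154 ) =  - 2^2 *11^1*79^1*463^1 * 1733^1 = - 2789069404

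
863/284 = 3  +  11/284 =3.04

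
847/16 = 847/16 = 52.94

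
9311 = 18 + 9293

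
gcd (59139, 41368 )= 1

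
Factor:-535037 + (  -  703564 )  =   - 1238601  =  - 3^1*7^1  *13^2*349^1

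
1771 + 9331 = 11102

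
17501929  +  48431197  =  65933126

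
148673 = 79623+69050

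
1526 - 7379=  - 5853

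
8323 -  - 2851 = 11174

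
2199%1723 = 476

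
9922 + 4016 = 13938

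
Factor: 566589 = 3^1  *188863^1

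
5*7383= 36915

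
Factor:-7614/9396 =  - 47/58 = - 2^(  -  1 )*29^( - 1)*47^1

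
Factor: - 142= -2^1*71^1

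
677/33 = 20 + 17/33 = 20.52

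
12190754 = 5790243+6400511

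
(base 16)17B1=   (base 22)cbf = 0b1011110110001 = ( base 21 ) DFH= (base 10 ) 6065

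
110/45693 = 110/45693 = 0.00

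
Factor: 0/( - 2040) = 0 = 0^1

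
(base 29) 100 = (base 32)q9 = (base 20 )221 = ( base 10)841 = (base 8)1511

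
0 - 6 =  - 6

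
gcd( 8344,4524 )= 4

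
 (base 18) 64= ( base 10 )112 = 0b1110000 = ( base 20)5C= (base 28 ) 40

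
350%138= 74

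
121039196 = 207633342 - 86594146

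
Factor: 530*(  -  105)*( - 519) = 28882350 = 2^1*3^2*5^2*7^1*53^1*173^1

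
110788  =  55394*2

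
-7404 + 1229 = -6175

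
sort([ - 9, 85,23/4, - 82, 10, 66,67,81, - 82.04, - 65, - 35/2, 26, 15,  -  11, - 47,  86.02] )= [ - 82.04, - 82, - 65,  -  47, - 35/2,- 11,-9,23/4,10,15, 26,66 , 67,81,85, 86.02 ] 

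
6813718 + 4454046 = 11267764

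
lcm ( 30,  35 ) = 210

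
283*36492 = 10327236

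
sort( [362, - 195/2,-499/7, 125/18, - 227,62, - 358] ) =[ - 358, - 227, - 195/2, - 499/7,125/18,  62,362 ] 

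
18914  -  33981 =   -  15067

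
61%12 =1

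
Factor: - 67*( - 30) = 2010=   2^1 *3^1*5^1*67^1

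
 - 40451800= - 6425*6296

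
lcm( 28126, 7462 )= 365638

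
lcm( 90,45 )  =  90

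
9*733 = 6597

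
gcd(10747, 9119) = 11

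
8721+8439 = 17160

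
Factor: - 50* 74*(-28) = 2^4*5^2*7^1*37^1= 103600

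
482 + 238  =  720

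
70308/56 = 1255 + 1/2=1255.50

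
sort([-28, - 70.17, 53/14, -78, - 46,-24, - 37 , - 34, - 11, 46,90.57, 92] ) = [ -78,-70.17, - 46, - 37, - 34, - 28, - 24, - 11 , 53/14, 46, 90.57 , 92 ] 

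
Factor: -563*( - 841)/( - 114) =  - 2^(-1)*3^( - 1) * 19^( - 1)*29^2*563^1 = -473483/114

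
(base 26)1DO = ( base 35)tn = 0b10000001110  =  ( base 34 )UI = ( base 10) 1038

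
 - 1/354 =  - 1/354 = - 0.00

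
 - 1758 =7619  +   - 9377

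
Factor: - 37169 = - 11^1*31^1*109^1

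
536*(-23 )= - 12328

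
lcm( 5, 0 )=0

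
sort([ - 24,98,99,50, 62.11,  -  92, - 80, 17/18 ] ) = [ - 92,  -  80, - 24, 17/18, 50, 62.11, 98, 99]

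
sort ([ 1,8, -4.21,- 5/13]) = [ - 4.21, -5/13, 1,8]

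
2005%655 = 40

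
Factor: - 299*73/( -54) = 2^( - 1)*3^( - 3 )*13^1 * 23^1*73^1 =21827/54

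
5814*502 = 2918628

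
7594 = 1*7594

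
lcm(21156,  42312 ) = 42312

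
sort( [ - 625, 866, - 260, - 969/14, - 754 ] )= [ - 754, - 625, - 260,-969/14, 866 ] 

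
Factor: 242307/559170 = 13/30 = 2^( -1)*3^ ( - 1 ) * 5^(-1)*13^1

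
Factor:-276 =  - 2^2*3^1*23^1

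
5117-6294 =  - 1177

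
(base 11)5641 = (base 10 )7426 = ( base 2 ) 1110100000010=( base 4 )1310002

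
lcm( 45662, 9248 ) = 730592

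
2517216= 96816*26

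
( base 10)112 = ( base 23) 4K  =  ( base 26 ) 48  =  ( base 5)422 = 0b1110000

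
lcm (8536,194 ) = 8536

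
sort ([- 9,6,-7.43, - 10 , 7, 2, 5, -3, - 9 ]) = [ - 10,-9 , - 9, - 7.43, - 3, 2,5,  6 , 7 ]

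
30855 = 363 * 85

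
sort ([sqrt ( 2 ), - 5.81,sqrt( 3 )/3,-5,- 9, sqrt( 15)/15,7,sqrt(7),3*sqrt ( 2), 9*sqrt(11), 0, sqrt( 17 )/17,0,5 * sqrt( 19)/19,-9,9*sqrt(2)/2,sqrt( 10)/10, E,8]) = [-9,- 9, - 5.81 , - 5,0,0 , sqrt(17)/17,sqrt( 15 )/15,sqrt(10)/10,sqrt ( 3) /3,5*sqrt (19)/19,sqrt( 2),sqrt(7), E, 3*sqrt(2 ),9*sqrt(2)/2,7,8,9*sqrt(11 )] 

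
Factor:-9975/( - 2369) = 3^1*5^2*7^1*19^1*  23^( - 1 )*103^(-1 ) 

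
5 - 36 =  - 31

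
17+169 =186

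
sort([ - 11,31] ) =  [-11, 31 ] 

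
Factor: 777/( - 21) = - 37^1 = - 37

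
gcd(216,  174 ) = 6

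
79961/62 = 1289 + 43/62 = 1289.69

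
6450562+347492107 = 353942669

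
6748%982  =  856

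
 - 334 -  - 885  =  551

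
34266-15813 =18453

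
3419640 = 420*8142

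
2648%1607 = 1041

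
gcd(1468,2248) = 4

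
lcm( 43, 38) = 1634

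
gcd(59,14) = 1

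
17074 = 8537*2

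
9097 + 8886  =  17983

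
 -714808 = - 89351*8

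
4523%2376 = 2147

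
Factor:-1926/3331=-2^1*3^2*107^1*3331^ (  -  1)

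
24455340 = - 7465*( - 3276) 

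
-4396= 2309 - 6705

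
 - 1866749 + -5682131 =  - 7548880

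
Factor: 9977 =11^1*907^1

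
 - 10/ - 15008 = 5/7504  =  0.00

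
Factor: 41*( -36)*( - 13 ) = 2^2 *3^2*13^1*41^1  =  19188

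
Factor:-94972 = - 2^2*23743^1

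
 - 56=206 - 262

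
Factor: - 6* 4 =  - 2^3*3^1 = - 24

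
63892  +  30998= 94890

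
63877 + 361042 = 424919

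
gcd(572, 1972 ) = 4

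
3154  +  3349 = 6503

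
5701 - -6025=11726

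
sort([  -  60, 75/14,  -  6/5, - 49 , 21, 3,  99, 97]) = [-60, - 49,-6/5,3,75/14, 21, 97, 99 ] 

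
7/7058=7/7058 = 0.00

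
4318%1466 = 1386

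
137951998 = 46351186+91600812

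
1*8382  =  8382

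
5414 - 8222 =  - 2808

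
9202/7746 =4601/3873= 1.19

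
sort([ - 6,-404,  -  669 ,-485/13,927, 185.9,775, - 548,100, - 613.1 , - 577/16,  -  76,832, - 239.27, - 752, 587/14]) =[ - 752,- 669,-613.1,  -  548, - 404, - 239.27, - 76, - 485/13, - 577/16,- 6,587/14,100,185.9,775, 832,927 ]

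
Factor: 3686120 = 2^3*5^1*92153^1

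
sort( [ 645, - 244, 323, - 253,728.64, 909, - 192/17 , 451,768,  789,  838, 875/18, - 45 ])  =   [ - 253, -244, - 45, - 192/17, 875/18,323, 451, 645,728.64, 768,  789 , 838,  909] 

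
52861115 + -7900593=44960522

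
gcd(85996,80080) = 4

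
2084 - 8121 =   -  6037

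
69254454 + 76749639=146004093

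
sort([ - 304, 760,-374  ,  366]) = [ - 374 , - 304,366 , 760 ]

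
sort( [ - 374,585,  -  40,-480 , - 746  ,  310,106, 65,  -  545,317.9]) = [ - 746, - 545,-480, - 374,-40 , 65,106, 310,317.9,  585 ] 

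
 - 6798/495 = -206/15 = - 13.73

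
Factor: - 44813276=-2^2*503^1 * 22273^1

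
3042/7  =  434 + 4/7 = 434.57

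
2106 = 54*39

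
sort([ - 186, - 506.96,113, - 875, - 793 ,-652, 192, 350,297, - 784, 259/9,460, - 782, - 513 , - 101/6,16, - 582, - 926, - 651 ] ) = [-926, - 875, - 793, - 784, - 782 , - 652, - 651, - 582, - 513, - 506.96, - 186, - 101/6, 16, 259/9,113, 192,297 , 350, 460]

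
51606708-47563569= 4043139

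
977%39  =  2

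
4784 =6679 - 1895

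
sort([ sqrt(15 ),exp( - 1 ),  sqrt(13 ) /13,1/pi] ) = [ sqrt(13) /13,  1/pi, exp( - 1),sqrt (15)]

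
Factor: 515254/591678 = 257627/295839 = 3^( -3) *10957^( - 1)*257627^1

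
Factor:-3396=-2^2*3^1*283^1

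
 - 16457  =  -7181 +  -9276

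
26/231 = 26/231=0.11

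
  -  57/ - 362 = 57/362 = 0.16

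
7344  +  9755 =17099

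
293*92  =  26956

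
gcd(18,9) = 9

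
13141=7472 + 5669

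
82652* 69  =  5702988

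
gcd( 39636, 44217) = 9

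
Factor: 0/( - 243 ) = 0=   0^1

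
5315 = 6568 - 1253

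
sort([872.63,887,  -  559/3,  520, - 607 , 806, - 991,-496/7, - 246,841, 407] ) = [ - 991, - 607, - 246,-559/3 , - 496/7, 407,520, 806,841,872.63, 887]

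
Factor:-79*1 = -79 = -79^1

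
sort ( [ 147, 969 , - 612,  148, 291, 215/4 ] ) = [-612 , 215/4, 147 , 148 , 291,969]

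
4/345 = 4/345 = 0.01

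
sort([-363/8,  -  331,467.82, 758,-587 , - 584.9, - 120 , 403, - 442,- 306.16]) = [ - 587, - 584.9,-442, - 331,-306.16,  -  120, -363/8 , 403 , 467.82, 758 ]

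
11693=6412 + 5281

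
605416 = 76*7966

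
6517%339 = 76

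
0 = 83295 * 0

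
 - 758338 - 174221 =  - 932559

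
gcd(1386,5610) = 66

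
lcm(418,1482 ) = 16302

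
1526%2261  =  1526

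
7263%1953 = 1404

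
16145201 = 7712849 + 8432352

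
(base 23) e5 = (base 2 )101000111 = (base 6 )1303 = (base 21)fc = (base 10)327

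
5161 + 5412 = 10573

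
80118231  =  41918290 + 38199941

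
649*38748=25147452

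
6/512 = 3/256 = 0.01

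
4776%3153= 1623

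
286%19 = 1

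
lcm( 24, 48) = 48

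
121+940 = 1061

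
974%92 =54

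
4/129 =4/129 = 0.03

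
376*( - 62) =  - 23312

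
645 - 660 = - 15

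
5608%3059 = 2549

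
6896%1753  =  1637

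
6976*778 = 5427328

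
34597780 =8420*4109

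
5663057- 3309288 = 2353769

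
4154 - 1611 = 2543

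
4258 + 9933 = 14191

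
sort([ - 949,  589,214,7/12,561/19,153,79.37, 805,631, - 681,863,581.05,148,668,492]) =[ -949, - 681, 7/12,561/19,79.37,148,153, 214,492,581.05, 589, 631, 668, 805  ,  863 ]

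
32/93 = 32/93 = 0.34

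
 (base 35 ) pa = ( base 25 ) 1AA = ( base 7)2403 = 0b1101110101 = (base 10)885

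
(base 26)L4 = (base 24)MM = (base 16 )226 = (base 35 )fp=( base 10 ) 550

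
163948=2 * 81974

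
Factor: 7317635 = 5^1*13^1*103^1*1093^1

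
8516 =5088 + 3428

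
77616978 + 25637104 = 103254082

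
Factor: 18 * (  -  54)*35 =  - 2^2 * 3^5 * 5^1 * 7^1 = -  34020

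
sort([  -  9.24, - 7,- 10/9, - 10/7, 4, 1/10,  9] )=[ - 9.24,-7, - 10/7,  -  10/9,1/10,4,9 ] 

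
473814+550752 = 1024566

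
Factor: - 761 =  - 761^1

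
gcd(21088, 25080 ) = 8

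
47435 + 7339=54774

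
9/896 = 9/896 = 0.01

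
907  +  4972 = 5879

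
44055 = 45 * 979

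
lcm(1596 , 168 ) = 3192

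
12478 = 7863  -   - 4615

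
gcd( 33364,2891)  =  1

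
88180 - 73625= 14555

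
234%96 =42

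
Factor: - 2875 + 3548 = 673^1 = 673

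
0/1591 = 0 = 0.00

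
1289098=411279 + 877819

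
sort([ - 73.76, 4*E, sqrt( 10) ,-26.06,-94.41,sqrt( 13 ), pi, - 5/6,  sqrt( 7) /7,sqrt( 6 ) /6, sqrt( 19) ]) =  [ - 94.41, - 73.76, - 26.06, - 5/6 , sqrt( 7)/7, sqrt ( 6)/6 , pi,  sqrt (10), sqrt( 13),sqrt(19 ), 4*E]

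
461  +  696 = 1157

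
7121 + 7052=14173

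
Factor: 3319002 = 2^1*3^3*61463^1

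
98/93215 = 98/93215 = 0.00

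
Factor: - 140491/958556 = - 2^ (-2)*13^1*43^( - 1)*101^1*107^1*5573^ ( - 1 ) 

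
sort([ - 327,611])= [ - 327, 611]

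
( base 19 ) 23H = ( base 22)1e4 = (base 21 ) 1gj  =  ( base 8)1434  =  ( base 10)796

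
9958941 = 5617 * 1773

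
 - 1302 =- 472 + -830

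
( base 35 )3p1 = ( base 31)4MP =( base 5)121201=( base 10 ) 4551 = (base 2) 1000111000111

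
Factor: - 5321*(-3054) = 16250334 = 2^1 * 3^1*17^1*313^1 * 509^1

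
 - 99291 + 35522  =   - 63769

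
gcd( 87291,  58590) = 27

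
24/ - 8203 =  -24/8203 = - 0.00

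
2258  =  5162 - 2904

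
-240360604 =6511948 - 246872552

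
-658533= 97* (-6789)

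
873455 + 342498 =1215953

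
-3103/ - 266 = 11 + 177/266 = 11.67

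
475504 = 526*904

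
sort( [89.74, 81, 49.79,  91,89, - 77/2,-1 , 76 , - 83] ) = [ - 83, -77/2,-1,49.79, 76,  81,89, 89.74, 91]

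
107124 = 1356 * 79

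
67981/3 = 22660 + 1/3=22660.33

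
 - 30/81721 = - 30/81721 = - 0.00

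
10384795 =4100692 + 6284103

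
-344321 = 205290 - 549611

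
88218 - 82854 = 5364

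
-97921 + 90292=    - 7629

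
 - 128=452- 580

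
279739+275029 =554768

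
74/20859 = 74/20859  =  0.00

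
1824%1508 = 316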